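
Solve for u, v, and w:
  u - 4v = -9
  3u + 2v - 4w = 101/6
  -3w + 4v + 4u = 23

u = 2, v = 11/4, w = -4/3

Row-reduce the augmented matrix:
R2 ← R2 − 3·R1.
R3 ← R3 − 4·R1.
R2 ← R2 / (14).
R1 ← R1 + 4·R2.
R3 ← R3 − 20·R2.
R3 ← R3 / (19/7).
R1 ← R1 + 8/7·R3.
R2 ← R2 + 2/7·R3.
Reading off the reduced rows gives u = 2, v = 11/4, w = -4/3.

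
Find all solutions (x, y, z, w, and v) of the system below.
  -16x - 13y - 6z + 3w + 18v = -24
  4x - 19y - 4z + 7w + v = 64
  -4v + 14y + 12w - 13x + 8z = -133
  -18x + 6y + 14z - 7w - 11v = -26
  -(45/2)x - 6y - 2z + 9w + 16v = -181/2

infinitely many solutions

Row-reduce:
R1 ← R1 / (-16).
R2 ← R2 − 4·R1.
R3 ← R3 + 13·R1.
R4 ← R4 + 18·R1.
R5 ← R5 + 45/2·R1.
R2 ← R2 / (-89/4).
R1 ← R1 − 13/16·R2.
R3 ← R3 − 393/16·R2.
R4 ← R4 − 165/8·R2.
R5 ← R5 − 393/32·R2.
R3 ← R3 / (1211/178).
R1 ← R1 − 31/178·R3.
R2 ← R2 − 22/89·R3.
R4 ← R4 − 1393/89·R3.
R5 ← R5 − 1211/356·R3.
R4 ← R4 / (-7763/173).
R1 ← R1 + 446/1211·R4.
R2 ← R2 + 1219/1211·R4.
R3 ← R3 − 3225/1211·R4.
Rank is 4 with 5 unknowns, leaving v free.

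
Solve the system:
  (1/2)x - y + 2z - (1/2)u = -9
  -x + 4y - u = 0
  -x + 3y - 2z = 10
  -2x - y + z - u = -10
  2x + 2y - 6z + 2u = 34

no solution

Row-reduce:
R1 ← R1 / (1/2).
R2 ← R2 + 1·R1.
R3 ← R3 + 1·R1.
R4 ← R4 + 2·R1.
R5 ← R5 − 2·R1.
R2 ← R2 / (2).
R1 ← R1 + 2·R2.
R3 ← R3 − 1·R2.
R4 ← R4 + 5·R2.
R5 ← R5 − 6·R2.
Swap R3 and R4.
R3 ← R3 / (19).
R1 ← R1 − 8·R3.
R2 ← R2 − 2·R3.
R5 ← R5 + 26·R3.
Swap R4 and R5.
R4 ← R4 / (-18/19).
R1 ← R1 − 7/19·R4.
R2 ← R2 + 3/19·R4.
R3 ← R3 + 8/19·R4.
Row 5 reduces to 0 = 1, a contradiction. The system is inconsistent.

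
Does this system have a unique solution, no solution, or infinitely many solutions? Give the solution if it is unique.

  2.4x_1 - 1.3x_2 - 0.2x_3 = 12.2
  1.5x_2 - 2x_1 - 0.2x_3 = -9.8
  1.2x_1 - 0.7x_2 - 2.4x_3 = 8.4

Row-reduce the augmented matrix:
R1 ← R1 / (12/5).
R2 ← R2 + 2·R1.
R3 ← R3 − 6/5·R1.
R2 ← R2 / (5/12).
R1 ← R1 + 13/24·R2.
R3 ← R3 + 1/20·R2.
R3 ← R3 / (-293/125).
R1 ← R1 + 14/25·R3.
R2 ← R2 + 22/25·R3.
Reading off the reduced rows gives x_1 = 5, x_2 = 0, x_3 = -1.

x_1 = 5, x_2 = 0, x_3 = -1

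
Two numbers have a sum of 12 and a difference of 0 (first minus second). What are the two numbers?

Let x = first number, y = second number.
  x + y = 12
  -y + x = 0
From equation 1: x = 12 − y.
Substitute into equation 2 and solve: y = 6.
Then x = 6.

first number: 6, second number: 6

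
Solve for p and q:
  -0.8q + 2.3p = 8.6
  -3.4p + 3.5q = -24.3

p = 2, q = -5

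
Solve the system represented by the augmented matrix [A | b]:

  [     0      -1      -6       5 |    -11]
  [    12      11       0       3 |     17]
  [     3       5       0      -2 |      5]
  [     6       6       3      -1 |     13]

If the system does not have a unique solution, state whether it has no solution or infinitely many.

no solution

Row-reduce:
Swap R1 and R2.
R1 ← R1 / (12).
R3 ← R3 − 3·R1.
R4 ← R4 − 6·R1.
R2 ← R2 / (-1).
R1 ← R1 − 11/12·R2.
R3 ← R3 − 9/4·R2.
R4 ← R4 − 1/2·R2.
R3 ← R3 / (-27/2).
R1 ← R1 + 11/2·R3.
R2 ← R2 − 6·R3.
Row 4 reduces to 0 = -1, a contradiction. The system is inconsistent.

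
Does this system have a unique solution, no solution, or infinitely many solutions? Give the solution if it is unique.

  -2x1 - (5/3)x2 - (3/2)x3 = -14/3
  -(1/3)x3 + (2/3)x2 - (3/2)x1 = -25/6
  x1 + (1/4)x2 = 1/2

Row-reduce the augmented matrix:
R1 ← R1 / (-2).
R2 ← R2 + 3/2·R1.
R3 ← R3 − 1·R1.
R2 ← R2 / (23/12).
R1 ← R1 − 5/6·R2.
R3 ← R3 + 7/12·R2.
R3 ← R3 / (-281/552).
R1 ← R1 − 28/69·R3.
R2 ← R2 − 19/46·R3.
Reading off the reduced rows gives x1 = 1, x2 = -2, x3 = 4.

x1 = 1, x2 = -2, x3 = 4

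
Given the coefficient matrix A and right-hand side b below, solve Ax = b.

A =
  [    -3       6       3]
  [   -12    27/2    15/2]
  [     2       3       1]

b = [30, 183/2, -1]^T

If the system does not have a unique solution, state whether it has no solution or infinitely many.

Row-reduce:
R1 ← R1 / (-3).
R2 ← R2 + 12·R1.
R3 ← R3 − 2·R1.
R2 ← R2 / (-21/2).
R1 ← R1 + 2·R2.
R3 ← R3 − 7·R2.
Rank is 2 with 3 unknowns, leaving x_3 free.

infinitely many solutions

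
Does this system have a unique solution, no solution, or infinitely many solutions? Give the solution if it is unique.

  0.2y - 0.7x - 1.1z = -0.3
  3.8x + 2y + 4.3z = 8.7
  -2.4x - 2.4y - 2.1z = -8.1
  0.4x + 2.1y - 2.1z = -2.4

Row-reduce the augmented matrix:
R1 ← R1 / (-7/10).
R2 ← R2 − 19/5·R1.
R3 ← R3 + 12/5·R1.
R4 ← R4 − 2/5·R1.
R2 ← R2 / (108/35).
R1 ← R1 + 2/7·R2.
R3 ← R3 + 108/35·R2.
R4 ← R4 − 31/14·R2.
Swap R3 and R4.
R3 ← R3 / (-367/240).
R1 ← R1 − 17/12·R3.
R2 ← R2 + 13/24·R3.
R4 reduces to 0 = 0, so the extra equation is consistent.
Reading off the reduced rows gives x = -6, y = 5, z = 5.

x = -6, y = 5, z = 5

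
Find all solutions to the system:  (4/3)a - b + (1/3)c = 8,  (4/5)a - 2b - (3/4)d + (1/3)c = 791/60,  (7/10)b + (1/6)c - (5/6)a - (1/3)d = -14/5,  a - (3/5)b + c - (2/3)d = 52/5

infinitely many solutions

Row-reduce:
R1 ← R1 / (4/3).
R2 ← R2 − 4/5·R1.
R3 ← R3 + 5/6·R1.
R4 ← R4 − 1·R1.
R2 ← R2 / (-7/5).
R1 ← R1 + 3/4·R2.
R3 ← R3 − 3/40·R2.
R4 ← R4 − 3/20·R2.
R3 ← R3 / (107/280).
R1 ← R1 − 5/28·R3.
R2 ← R2 + 2/21·R3.
R4 ← R4 − 107/140·R3.
Rank is 3 with 4 unknowns, leaving d free.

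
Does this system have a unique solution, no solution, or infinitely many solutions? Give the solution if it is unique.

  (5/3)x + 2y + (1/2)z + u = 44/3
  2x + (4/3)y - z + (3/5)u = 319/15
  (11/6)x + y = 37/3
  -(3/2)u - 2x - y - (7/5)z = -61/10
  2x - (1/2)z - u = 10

x = 4, y = 5, z = -6, u = 1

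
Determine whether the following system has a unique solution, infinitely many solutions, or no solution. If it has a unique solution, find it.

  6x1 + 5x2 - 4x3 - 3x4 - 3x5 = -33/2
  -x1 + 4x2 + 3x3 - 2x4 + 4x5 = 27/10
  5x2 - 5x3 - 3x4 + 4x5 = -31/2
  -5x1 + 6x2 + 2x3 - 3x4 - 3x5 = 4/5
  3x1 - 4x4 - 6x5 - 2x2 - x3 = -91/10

Row-reduce the augmented matrix:
R1 ← R1 / (6).
R2 ← R2 + 1·R1.
R4 ← R4 + 5·R1.
R5 ← R5 − 3·R1.
R2 ← R2 / (29/6).
R1 ← R1 − 5/6·R2.
R3 ← R3 − 5·R2.
R4 ← R4 − 61/6·R2.
R5 ← R5 + 9/2·R2.
R3 ← R3 / (-215/29).
R1 ← R1 + 31/29·R3.
R2 ← R2 − 14/29·R3.
R4 ← R4 + 181/29·R3.
R5 ← R5 − 92/29·R3.
R4 ← R4 / (23/215).
R1 ← R1 + 2/215·R4.
R2 ← R2 + 117/215·R4.
R3 ← R3 − 12/215·R4.
R5 ← R5 + 1076/215·R4.
R5 ← R5 / (-14208/23).
R1 ← R1 + 53/23·R5.
R2 ← R2 + 1525/23·R5.
R3 ← R3 − 157/23·R5.
R4 ← R4 + 2834/23·R5.
Reading off the reduced rows gives x1 = -1/2, x2 = -1/5, x3 = 2, x4 = 3/2, x5 = 0.

x1 = -1/2, x2 = -1/5, x3 = 2, x4 = 3/2, x5 = 0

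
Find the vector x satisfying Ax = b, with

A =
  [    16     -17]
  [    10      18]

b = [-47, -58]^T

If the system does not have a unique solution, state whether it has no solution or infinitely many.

x_1 = -4, x_2 = -1

Row-reduce the augmented matrix:
R1 ← R1 / (16).
R2 ← R2 − 10·R1.
R2 ← R2 / (229/8).
R1 ← R1 + 17/16·R2.
Reading off the reduced rows gives x_1 = -4, x_2 = -1.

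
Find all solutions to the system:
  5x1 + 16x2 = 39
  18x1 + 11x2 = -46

Row-reduce the augmented matrix:
R1 ← R1 / (5).
R2 ← R2 − 18·R1.
R2 ← R2 / (-233/5).
R1 ← R1 − 16/5·R2.
Reading off the reduced rows gives x1 = -5, x2 = 4.

x1 = -5, x2 = 4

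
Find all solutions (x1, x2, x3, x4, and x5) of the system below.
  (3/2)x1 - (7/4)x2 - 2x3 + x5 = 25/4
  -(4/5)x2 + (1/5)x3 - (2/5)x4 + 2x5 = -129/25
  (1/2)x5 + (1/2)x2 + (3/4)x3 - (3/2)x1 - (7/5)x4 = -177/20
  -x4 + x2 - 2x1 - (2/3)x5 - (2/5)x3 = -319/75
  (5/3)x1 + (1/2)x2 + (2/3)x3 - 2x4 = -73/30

x1 = 2, x2 = -3/5, x3 = -11/5, x4 = 2, x5 = -11/5

Row-reduce the augmented matrix:
R1 ← R1 / (3/2).
R3 ← R3 + 3/2·R1.
R4 ← R4 + 2·R1.
R5 ← R5 − 5/3·R1.
R2 ← R2 / (-4/5).
R1 ← R1 + 7/6·R2.
R3 ← R3 + 5/4·R2.
R4 ← R4 + 4/3·R2.
R5 ← R5 − 22/9·R2.
R3 ← R3 / (-25/16).
R1 ← R1 + 13/8·R3.
R2 ← R2 + 1/4·R3.
R4 ← R4 + 17/5·R3.
R5 ← R5 − 7/2·R3.
R4 ← R4 / (2537/1875).
R1 ← R1 − 521/375·R4.
R2 ← R2 − 78/125·R4.
R3 ← R3 − 62/125·R4.
R5 ← R5 + 5578/1125·R4.
R5 ← R5 / (103790/22833).
R1 ← R1 + 11056/7611·R5.
R2 ← R2 + 6700/2537·R5.
R3 ← R3 − 1830/2537·R5.
R4 ← R4 − 1630/2537·R5.
Reading off the reduced rows gives x1 = 2, x2 = -3/5, x3 = -11/5, x4 = 2, x5 = -11/5.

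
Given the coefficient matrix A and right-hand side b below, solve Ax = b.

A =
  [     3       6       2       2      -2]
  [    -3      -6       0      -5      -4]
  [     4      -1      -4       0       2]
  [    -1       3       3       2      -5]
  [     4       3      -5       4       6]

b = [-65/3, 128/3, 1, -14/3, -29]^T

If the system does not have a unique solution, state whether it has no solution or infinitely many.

Row-reduce the augmented matrix:
R1 ← R1 / (3).
R2 ← R2 + 3·R1.
R3 ← R3 − 4·R1.
R4 ← R4 + 1·R1.
R5 ← R5 − 4·R1.
Swap R2 and R3.
R2 ← R2 / (-9).
R1 ← R1 − 2·R2.
R4 ← R4 − 5·R2.
R5 ← R5 + 5·R2.
R3 ← R3 / (2).
R1 ← R1 + 22/27·R3.
R2 ← R2 − 20/27·R3.
R4 ← R4 + 1/27·R3.
R5 ← R5 + 107/27·R3.
R4 ← R4 / (61/54).
R1 ← R1 + 31/27·R4.
R2 ← R2 − 38/27·R4.
R3 ← R3 + 3/2·R4.
R5 ← R5 + 169/54·R4.
R5 ← R5 / (-893/61).
R1 ← R1 + 324/61·R5.
R2 ← R2 − 346/61·R5.
R3 ← R3 + 441/61·R5.
R4 ← R4 + 172/61·R5.
Reading off the reduced rows gives x_1 = -1, x_2 = -7/3, x_3 = -2, x_4 = -3, x_5 = -8/3.

x_1 = -1, x_2 = -7/3, x_3 = -2, x_4 = -3, x_5 = -8/3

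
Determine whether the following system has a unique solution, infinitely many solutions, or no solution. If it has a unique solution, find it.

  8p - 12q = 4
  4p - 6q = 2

infinitely many solutions

Row-reduce:
R1 ← R1 / (8).
R2 ← R2 − 4·R1.
Rank is 1 with 2 unknowns, leaving q free.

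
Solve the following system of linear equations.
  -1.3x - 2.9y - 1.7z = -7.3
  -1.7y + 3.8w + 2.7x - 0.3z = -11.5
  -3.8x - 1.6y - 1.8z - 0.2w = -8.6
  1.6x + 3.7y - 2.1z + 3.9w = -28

Row-reduce the augmented matrix:
R1 ← R1 / (-13/10).
R2 ← R2 − 27/10·R1.
R3 ← R3 + 19/5·R1.
R4 ← R4 − 8/5·R1.
R2 ← R2 / (-502/65).
R1 ← R1 − 29/13·R2.
R3 ← R3 − 447/65·R2.
R4 ← R4 − 17/130·R2.
R3 ← R3 / (-607/2510).
R1 ← R1 − 101/502·R3.
R2 ← R2 − 249/502·R3.
R4 ← R4 + 21371/5020·R3.
R4 ← R4 / (-316127/6070).
R1 ← R1 − 2274/607·R4.
R2 ← R2 − 3665/607·R4.
R3 ← R3 + 7991/607·R4.
Reading off the reduced rows gives x = 0, y = -1, z = 6, w = -3.

x = 0, y = -1, z = 6, w = -3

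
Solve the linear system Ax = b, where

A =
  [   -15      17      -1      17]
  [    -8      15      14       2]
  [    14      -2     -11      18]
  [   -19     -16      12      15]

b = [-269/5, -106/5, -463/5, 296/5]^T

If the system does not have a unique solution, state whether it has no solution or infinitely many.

x_1 = -3, x_2 = -14/5, x_3 = 1/5, x_4 = -3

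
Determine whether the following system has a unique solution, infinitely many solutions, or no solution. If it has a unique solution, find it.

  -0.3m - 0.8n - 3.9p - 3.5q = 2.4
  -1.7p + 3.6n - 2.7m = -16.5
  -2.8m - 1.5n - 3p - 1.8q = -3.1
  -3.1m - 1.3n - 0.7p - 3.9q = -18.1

m = 4, n = -3, p = -3, q = 3

Row-reduce the augmented matrix:
R1 ← R1 / (-3/10).
R2 ← R2 + 27/10·R1.
R3 ← R3 + 14/5·R1.
R4 ← R4 + 31/10·R1.
R2 ← R2 / (54/5).
R1 ← R1 − 8/3·R2.
R3 ← R3 − 179/30·R2.
R4 ← R4 − 209/30·R2.
R3 ← R3 / (4843/324).
R1 ← R1 − 385/81·R3.
R2 ← R2 − 167/54·R3.
R4 ← R4 − 29249/1620·R3.
R4 ← R4 / (-1045033/242150).
R1 ← R1 + 3801/9686·R4.
R2 ← R2 − 19/145·R4.
R3 ← R3 − 43623/48430·R4.
Reading off the reduced rows gives m = 4, n = -3, p = -3, q = 3.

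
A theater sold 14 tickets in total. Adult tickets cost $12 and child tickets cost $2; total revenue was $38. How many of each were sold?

Let a = adult tickets, c = child tickets.
  a + c = 14
  12a + 2c = 38
From equation 1: a = 14 − c.
Substitute into equation 2 and solve: c = 13.
Then a = 1.

adult tickets: 1, child tickets: 13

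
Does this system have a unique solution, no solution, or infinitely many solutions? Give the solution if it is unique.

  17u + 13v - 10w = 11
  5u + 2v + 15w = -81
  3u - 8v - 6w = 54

u = 0, v = -3, w = -5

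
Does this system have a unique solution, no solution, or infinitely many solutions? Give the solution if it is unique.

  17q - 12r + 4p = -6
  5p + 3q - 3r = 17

Row-reduce:
R1 ← R1 / (4).
R2 ← R2 − 5·R1.
R2 ← R2 / (-73/4).
R1 ← R1 − 17/4·R2.
Rank is 2 with 3 unknowns, leaving r free.

infinitely many solutions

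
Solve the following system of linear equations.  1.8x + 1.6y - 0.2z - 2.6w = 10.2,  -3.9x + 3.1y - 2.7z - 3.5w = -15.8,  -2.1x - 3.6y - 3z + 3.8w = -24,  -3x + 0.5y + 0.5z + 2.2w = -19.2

x = 2, y = -5, z = 5, w = -6

Row-reduce the augmented matrix:
R1 ← R1 / (9/5).
R2 ← R2 + 39/10·R1.
R3 ← R3 + 21/10·R1.
R4 ← R4 + 3·R1.
R2 ← R2 / (197/30).
R1 ← R1 − 8/9·R2.
R3 ← R3 + 26/15·R2.
R4 ← R4 − 19/6·R2.
R3 ← R3 / (-7999/1970).
R1 ← R1 − 185/591·R3.
R2 ← R2 + 94/197·R3.
R4 ← R4 − 661/394·R3.
R4 ← R4 / (127323/79990).
R1 ← R1 + 8036/23997·R4.
R2 ← R2 + 9580/7999·R4.
R3 ← R3 − 3239/7999·R4.
Reading off the reduced rows gives x = 2, y = -5, z = 5, w = -6.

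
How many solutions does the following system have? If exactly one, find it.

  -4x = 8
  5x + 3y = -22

x = -2, y = -4

Row-reduce the augmented matrix:
R1 ← R1 / (-4).
R2 ← R2 − 5·R1.
R2 ← R2 / (3).
Reading off the reduced rows gives x = -2, y = -4.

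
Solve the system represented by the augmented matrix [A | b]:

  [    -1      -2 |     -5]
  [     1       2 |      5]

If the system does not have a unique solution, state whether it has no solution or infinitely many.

Row-reduce:
R1 ← R1 / (-1).
R2 ← R2 − 1·R1.
Rank is 1 with 2 unknowns, leaving x_2 free.

infinitely many solutions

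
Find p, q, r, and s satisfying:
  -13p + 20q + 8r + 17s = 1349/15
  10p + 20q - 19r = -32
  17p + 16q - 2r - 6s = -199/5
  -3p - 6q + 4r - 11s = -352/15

p = -5/3, q = 1/2, r = 4/3, s = 14/5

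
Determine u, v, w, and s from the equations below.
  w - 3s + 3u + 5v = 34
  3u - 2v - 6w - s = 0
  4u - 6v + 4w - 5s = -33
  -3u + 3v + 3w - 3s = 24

Row-reduce the augmented matrix:
R1 ← R1 / (3).
R2 ← R2 − 3·R1.
R3 ← R3 − 4·R1.
R4 ← R4 + 3·R1.
R2 ← R2 / (-7).
R1 ← R1 − 5/3·R2.
R3 ← R3 + 38/3·R2.
R4 ← R4 − 8·R2.
R3 ← R3 / (46/3).
R1 ← R1 + 4/3·R3.
R2 ← R2 − 1·R3.
R4 ← R4 + 4·R3.
R4 ← R4 / (-792/161).
R1 ← R1 + 149/161·R4.
R2 ← R2 − 5/322·R4.
R3 ← R3 + 97/322·R4.
Reading off the reduced rows gives u = -1, v = 6, w = -2, s = -3.

u = -1, v = 6, w = -2, s = -3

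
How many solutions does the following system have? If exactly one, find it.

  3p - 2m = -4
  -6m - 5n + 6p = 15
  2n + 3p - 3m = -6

m = -4, n = -3, p = -4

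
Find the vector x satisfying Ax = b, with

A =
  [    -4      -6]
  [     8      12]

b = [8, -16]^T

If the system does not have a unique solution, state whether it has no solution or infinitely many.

infinitely many solutions

Row-reduce:
R1 ← R1 / (-4).
R2 ← R2 − 8·R1.
Rank is 1 with 2 unknowns, leaving x_2 free.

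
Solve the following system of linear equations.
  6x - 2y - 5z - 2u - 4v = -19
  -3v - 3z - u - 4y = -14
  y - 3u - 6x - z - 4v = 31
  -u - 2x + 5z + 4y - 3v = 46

Row-reduce:
R1 ← R1 / (6).
R3 ← R3 + 6·R1.
R4 ← R4 + 2·R1.
R2 ← R2 / (-4).
R1 ← R1 + 1/3·R2.
R3 ← R3 + 1·R2.
R4 ← R4 − 10/3·R2.
R3 ← R3 / (-21/4).
R1 ← R1 + 7/12·R3.
R2 ← R2 − 3/4·R3.
R4 ← R4 − 5/6·R3.
R4 ← R4 / (-205/63).
R1 ← R1 − 5/18·R4.
R2 ← R2 + 3/7·R4.
R3 ← R3 − 19/21·R4.
Rank is 4 with 5 unknowns, leaving v free.

infinitely many solutions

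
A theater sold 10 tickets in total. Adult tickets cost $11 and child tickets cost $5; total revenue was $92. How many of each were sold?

adult tickets: 7, child tickets: 3

Let a = adult tickets, c = child tickets.
  a + c = 10
  11a + 5c = 92
From equation 1: a = 10 − c.
Substitute into equation 2 and solve: c = 3.
Then a = 7.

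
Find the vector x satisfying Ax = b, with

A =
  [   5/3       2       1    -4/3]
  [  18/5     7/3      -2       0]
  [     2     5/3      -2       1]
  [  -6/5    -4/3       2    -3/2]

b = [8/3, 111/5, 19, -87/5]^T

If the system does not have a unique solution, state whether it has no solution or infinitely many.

Row-reduce:
R1 ← R1 / (5/3).
R2 ← R2 − 18/5·R1.
R3 ← R3 − 2·R1.
R4 ← R4 + 6/5·R1.
R2 ← R2 / (-149/75).
R1 ← R1 − 6/5·R2.
R3 ← R3 + 11/15·R2.
R4 ← R4 − 8/75·R2.
R3 ← R3 / (-248/149).
R1 ← R1 + 285/149·R3.
R2 ← R2 − 312/149·R3.
R4 ← R4 − 372/149·R3.
Rank is 3 with 4 unknowns, leaving x_4 free.

infinitely many solutions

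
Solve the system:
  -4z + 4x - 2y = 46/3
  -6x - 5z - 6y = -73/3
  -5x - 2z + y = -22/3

x = 3, y = 3, z = -7/3

Row-reduce the augmented matrix:
R1 ← R1 / (4).
R2 ← R2 + 6·R1.
R3 ← R3 + 5·R1.
R2 ← R2 / (-9).
R1 ← R1 + 1/2·R2.
R3 ← R3 + 3/2·R2.
R3 ← R3 / (-31/6).
R1 ← R1 + 7/18·R3.
R2 ← R2 − 11/9·R3.
Reading off the reduced rows gives x = 3, y = 3, z = -7/3.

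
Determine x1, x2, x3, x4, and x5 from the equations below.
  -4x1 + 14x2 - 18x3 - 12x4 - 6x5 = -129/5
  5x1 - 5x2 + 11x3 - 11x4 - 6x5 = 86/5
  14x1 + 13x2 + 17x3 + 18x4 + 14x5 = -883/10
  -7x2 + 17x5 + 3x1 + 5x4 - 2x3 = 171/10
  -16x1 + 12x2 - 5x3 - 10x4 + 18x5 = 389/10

Row-reduce the augmented matrix:
R1 ← R1 / (-4).
R2 ← R2 − 5·R1.
R3 ← R3 − 14·R1.
R4 ← R4 − 3·R1.
R5 ← R5 + 16·R1.
R2 ← R2 / (25/2).
R1 ← R1 + 7/2·R2.
R3 ← R3 − 62·R2.
R4 ← R4 − 7/2·R2.
R5 ← R5 + 44·R2.
R3 ← R3 / (276/25).
R1 ← R1 − 32/25·R3.
R2 ← R2 + 23/25·R3.
R4 ← R4 + 307/25·R3.
R5 ← R5 − 663/25·R3.
R4 ← R4 / (8282/69).
R1 ← R1 + 1135/69·R4.
R2 ← R2 − 20/3·R4.
R3 ← R3 − 656/69·R4.
R5 ← R5 + 7030/23·R4.
R5 ← R5 / (255663/4141).
R1 ← R1 − 70871/33128·R5.
R2 ← R2 + 11461/16564·R5.
R3 ← R3 + 461/404·R5.
R4 ← R4 − 22901/33128·R5.
Reading off the reduced rows gives x1 = -3, x2 = -3, x3 = 1/2, x4 = -3/2, x5 = 4/5.

x1 = -3, x2 = -3, x3 = 1/2, x4 = -3/2, x5 = 4/5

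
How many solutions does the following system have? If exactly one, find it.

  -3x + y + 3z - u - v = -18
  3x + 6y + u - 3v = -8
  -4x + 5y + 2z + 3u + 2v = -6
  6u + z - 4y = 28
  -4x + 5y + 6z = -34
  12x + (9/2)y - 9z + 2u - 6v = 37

no solution

Row-reduce:
R1 ← R1 / (-3).
R2 ← R2 − 3·R1.
R3 ← R3 + 4·R1.
R5 ← R5 + 4·R1.
R6 ← R6 − 12·R1.
R2 ← R2 / (7).
R1 ← R1 + 1/3·R2.
R3 ← R3 − 11/3·R2.
R4 ← R4 + 4·R2.
R5 ← R5 − 11/3·R2.
R6 ← R6 − 17/2·R2.
R3 ← R3 / (-25/7).
R1 ← R1 + 6/7·R3.
R2 ← R2 − 3/7·R3.
R4 ← R4 − 19/7·R3.
R5 ← R5 − 3/7·R3.
R6 ← R6 + 9/14·R3.
R4 ← R4 / (697/75).
R1 ← R1 + 53/75·R4.
R2 ← R2 − 13/25·R4.
R3 ← R3 + 91/75·R4.
R5 ← R5 − 139/75·R4.
R6 ← R6 + 139/50·R4.
R5 ← R5 / (2588/697).
R1 ← R1 + 711/697·R5.
R2 ← R2 + 16/697·R5.
R3 ← R3 + 892/697·R5.
R4 ← R4 − 138/697·R5.
R6 ← R6 + 3882/697·R5.
Row 6 reduces to 0 = 2, a contradiction. The system is inconsistent.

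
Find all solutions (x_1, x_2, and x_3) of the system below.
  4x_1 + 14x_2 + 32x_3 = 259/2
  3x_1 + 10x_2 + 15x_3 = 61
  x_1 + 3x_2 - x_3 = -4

Row-reduce:
R1 ← R1 / (4).
R2 ← R2 − 3·R1.
R3 ← R3 − 1·R1.
R2 ← R2 / (-1/2).
R1 ← R1 − 7/2·R2.
R3 ← R3 + 1/2·R2.
Row 3 reduces to 0 = -1/4, a contradiction. The system is inconsistent.

no solution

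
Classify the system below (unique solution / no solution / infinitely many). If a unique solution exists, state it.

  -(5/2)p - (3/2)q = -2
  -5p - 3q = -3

no solution

Row-reduce:
R1 ← R1 / (-5/2).
R2 ← R2 + 5·R1.
Row 2 reduces to 0 = 1, a contradiction. The system is inconsistent.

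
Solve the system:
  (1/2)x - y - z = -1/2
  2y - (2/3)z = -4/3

infinitely many solutions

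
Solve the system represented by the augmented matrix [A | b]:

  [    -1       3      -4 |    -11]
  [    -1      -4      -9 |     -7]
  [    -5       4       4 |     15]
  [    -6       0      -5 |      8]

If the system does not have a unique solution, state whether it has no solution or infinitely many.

x_1 = -3, x_2 = -2, x_3 = 2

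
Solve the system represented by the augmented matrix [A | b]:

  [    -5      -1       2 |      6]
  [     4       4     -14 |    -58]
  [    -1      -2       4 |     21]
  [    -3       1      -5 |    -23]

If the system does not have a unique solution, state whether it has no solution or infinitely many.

x_1 = 1, x_2 = -5, x_3 = 3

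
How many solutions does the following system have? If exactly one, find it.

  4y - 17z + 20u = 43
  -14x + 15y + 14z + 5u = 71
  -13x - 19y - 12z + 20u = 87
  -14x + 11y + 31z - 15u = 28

infinitely many solutions

Row-reduce:
Swap R1 and R2.
R1 ← R1 / (-14).
R3 ← R3 + 13·R1.
R4 ← R4 + 14·R1.
R2 ← R2 / (4).
R1 ← R1 + 15/14·R2.
R3 ← R3 + 461/14·R2.
R4 ← R4 + 4·R2.
R3 ← R3 / (-9237/56).
R1 ← R1 + 311/56·R3.
R2 ← R2 + 17/4·R3.
Rank is 3 with 4 unknowns, leaving u free.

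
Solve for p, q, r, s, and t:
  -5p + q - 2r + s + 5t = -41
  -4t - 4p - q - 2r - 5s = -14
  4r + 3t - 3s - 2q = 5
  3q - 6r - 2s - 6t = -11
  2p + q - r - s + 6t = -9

Row-reduce the augmented matrix:
R1 ← R1 / (-5).
R2 ← R2 + 4·R1.
R5 ← R5 − 2·R1.
R2 ← R2 / (-9/5).
R1 ← R1 + 1/5·R2.
R3 ← R3 + 2·R2.
R4 ← R4 − 3·R2.
R5 ← R5 − 7/5·R2.
R3 ← R3 / (40/9).
R1 ← R1 − 4/9·R3.
R2 ← R2 − 2/9·R3.
R4 ← R4 + 20/3·R3.
R5 ← R5 + 19/9·R3.
R4 ← R4 / (-13/2).
R1 ← R1 − 1/10·R4.
R2 ← R2 − 61/20·R4.
R3 ← R3 − 31/40·R4.
R5 ← R5 + 139/40·R4.
R5 ← R5 / (2139/260).
R1 ← R1 + 86/65·R5.
R2 ← R2 − 409/130·R5.
R3 ← R3 − 649/260·R5.
R4 ← R4 − 3/13·R5.
Reading off the reduced rows gives p = 5, q = -5, r = 1, s = 1, t = -2.

p = 5, q = -5, r = 1, s = 1, t = -2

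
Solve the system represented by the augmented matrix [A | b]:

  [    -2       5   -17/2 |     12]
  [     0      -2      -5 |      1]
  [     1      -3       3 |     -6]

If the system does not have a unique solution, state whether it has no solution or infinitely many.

Row-reduce:
R1 ← R1 / (-2).
R3 ← R3 − 1·R1.
R2 ← R2 / (-2).
R1 ← R1 + 5/2·R2.
R3 ← R3 + 1/2·R2.
Row 3 reduces to 0 = -1/4, a contradiction. The system is inconsistent.

no solution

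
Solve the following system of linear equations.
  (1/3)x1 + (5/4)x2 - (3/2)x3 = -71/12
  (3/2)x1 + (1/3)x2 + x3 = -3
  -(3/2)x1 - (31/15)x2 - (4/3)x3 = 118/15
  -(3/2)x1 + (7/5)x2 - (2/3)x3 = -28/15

x1 = -2, x2 = -3, x3 = 1

Row-reduce the augmented matrix:
R1 ← R1 / (1/3).
R2 ← R2 − 3/2·R1.
R3 ← R3 + 3/2·R1.
R4 ← R4 + 3/2·R1.
R2 ← R2 / (-127/24).
R1 ← R1 − 15/4·R2.
R3 ← R3 − 427/120·R2.
R4 ← R4 − 281/40·R2.
R3 ← R3 / (-5471/1905).
R1 ← R1 − 126/127·R3.
R2 ← R2 + 186/127·R3.
R4 ← R4 − 5471/1905·R3.
R4 reduces to 0 = 0, so the extra equation is consistent.
Reading off the reduced rows gives x1 = -2, x2 = -3, x3 = 1.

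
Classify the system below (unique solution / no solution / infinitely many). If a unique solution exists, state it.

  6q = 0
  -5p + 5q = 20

Row-reduce the augmented matrix:
Swap R1 and R2.
R1 ← R1 / (-5).
R2 ← R2 / (6).
R1 ← R1 + 1·R2.
Reading off the reduced rows gives p = -4, q = 0.

p = -4, q = 0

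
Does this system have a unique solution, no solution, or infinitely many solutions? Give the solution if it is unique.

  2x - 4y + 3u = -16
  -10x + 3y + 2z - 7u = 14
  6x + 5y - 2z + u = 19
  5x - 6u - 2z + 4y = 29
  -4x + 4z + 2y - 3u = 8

Row-reduce:
R1 ← R1 / (2).
R2 ← R2 + 10·R1.
R3 ← R3 − 6·R1.
R4 ← R4 − 5·R1.
R5 ← R5 + 4·R1.
R2 ← R2 / (-17).
R1 ← R1 + 2·R2.
R3 ← R3 − 17·R2.
R4 ← R4 − 14·R2.
R5 ← R5 + 6·R2.
Swap R3 and R4.
R3 ← R3 / (-6/17).
R1 ← R1 + 4/17·R3.
R2 ← R2 + 2/17·R3.
R5 ← R5 − 56/17·R3.
Swap R4 and R5.
R4 ← R4 / (-193/3).
R1 ← R1 − 31/6·R4.
R2 ← R2 − 11/6·R4.
R3 ← R3 − 235/12·R4.
Row 5 reduces to 0 = 1, a contradiction. The system is inconsistent.

no solution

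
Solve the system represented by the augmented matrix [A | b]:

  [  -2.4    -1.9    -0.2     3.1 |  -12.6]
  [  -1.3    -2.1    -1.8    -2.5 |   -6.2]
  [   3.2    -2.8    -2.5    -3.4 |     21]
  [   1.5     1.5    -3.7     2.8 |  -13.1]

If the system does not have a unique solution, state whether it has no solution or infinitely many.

Row-reduce the augmented matrix:
R1 ← R1 / (-12/5).
R2 ← R2 + 13/10·R1.
R3 ← R3 − 16/5·R1.
R4 ← R4 − 3/2·R1.
R2 ← R2 / (-257/240).
R1 ← R1 − 19/24·R2.
R3 ← R3 + 16/3·R2.
R4 ← R4 − 5/16·R2.
R3 ← R3 / (14543/2570).
R1 ← R1 + 300/257·R3.
R2 ← R2 − 406/257·R3.
R4 ← R4 + 11099/2570·R3.
R4 ← R4 / (580641/29086).
R1 ← R1 − 926/14543·R4.
R2 ← R2 + 30727/14543·R4.
R3 ← R3 − 55378/14543·R4.
Reading off the reduced rows gives x_1 = 6, x_2 = -3, x_3 = 4, x_4 = -1.

x_1 = 6, x_2 = -3, x_3 = 4, x_4 = -1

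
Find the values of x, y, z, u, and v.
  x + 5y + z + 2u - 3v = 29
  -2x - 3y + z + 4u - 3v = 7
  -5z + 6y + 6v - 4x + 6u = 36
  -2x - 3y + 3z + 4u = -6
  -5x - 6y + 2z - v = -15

x = -2, y = 4, z = -2, u = 2, v = -3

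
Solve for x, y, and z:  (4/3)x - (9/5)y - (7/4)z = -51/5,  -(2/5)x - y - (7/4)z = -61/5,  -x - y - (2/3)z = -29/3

Row-reduce the augmented matrix:
R1 ← R1 / (4/3).
R2 ← R2 + 2/5·R1.
R3 ← R3 + 1·R1.
R2 ← R2 / (-77/50).
R1 ← R1 + 27/20·R2.
R3 ← R3 + 47/20·R2.
R3 ← R3 / (197/132).
R1 ← R1 − 15/22·R3.
R2 ← R2 − 65/44·R3.
Reading off the reduced rows gives x = 3, y = 4, z = 4.

x = 3, y = 4, z = 4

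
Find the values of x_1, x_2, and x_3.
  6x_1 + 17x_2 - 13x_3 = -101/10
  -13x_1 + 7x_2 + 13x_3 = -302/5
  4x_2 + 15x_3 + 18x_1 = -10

x_1 = 3/2, x_2 = -5/2, x_3 = -9/5

Row-reduce the augmented matrix:
R1 ← R1 / (6).
R2 ← R2 + 13·R1.
R3 ← R3 − 18·R1.
R2 ← R2 / (263/6).
R1 ← R1 − 17/6·R2.
R3 ← R3 + 47·R2.
R3 ← R3 / (9925/263).
R1 ← R1 + 312/263·R3.
R2 ← R2 + 91/263·R3.
Reading off the reduced rows gives x_1 = 3/2, x_2 = -5/2, x_3 = -9/5.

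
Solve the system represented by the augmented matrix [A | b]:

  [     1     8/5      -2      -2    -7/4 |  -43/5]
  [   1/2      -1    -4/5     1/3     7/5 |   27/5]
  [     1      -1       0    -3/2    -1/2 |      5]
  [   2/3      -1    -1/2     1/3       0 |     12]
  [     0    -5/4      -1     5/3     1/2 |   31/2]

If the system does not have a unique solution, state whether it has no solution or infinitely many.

x_1 = 6, x_2 = -6, x_3 = 0, x_4 = 6, x_5 = -4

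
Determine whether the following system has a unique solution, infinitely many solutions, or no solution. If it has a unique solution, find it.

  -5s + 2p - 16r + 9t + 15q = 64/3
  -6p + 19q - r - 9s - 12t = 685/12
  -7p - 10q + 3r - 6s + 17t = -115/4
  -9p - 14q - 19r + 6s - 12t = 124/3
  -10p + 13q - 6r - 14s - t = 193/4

Row-reduce the augmented matrix:
R1 ← R1 / (2).
R2 ← R2 + 6·R1.
R3 ← R3 + 7·R1.
R4 ← R4 + 9·R1.
R5 ← R5 + 10·R1.
R2 ← R2 / (64).
R1 ← R1 − 15/2·R2.
R3 ← R3 − 85/2·R2.
R4 ← R4 − 107/2·R2.
R5 ← R5 − 88·R2.
R3 ← R3 / (-2619/128).
R1 ← R1 + 289/128·R3.
R2 ← R2 + 49/64·R3.
R4 ← R4 + 6405/128·R3.
R5 ← R5 + 149/8·R3.
R4 ← R4 / (19256/873).
R1 ← R1 − 3004/2619·R4.
R2 ← R2 + 241/2619·R4.
R3 ← R3 − 968/2619·R4.
R5 ← R5 − 2315/2619·R4.
R5 ← R5 / (-164997/19256).
R1 ← R1 − 12327/4814·R5.
R2 ← R2 + 29545/19256·R5.
R3 ← R3 + 1376/2407·R5.
R4 ← R4 + 68347/19256·R5.
Reading off the reduced rows gives p = -3/2, q = 1, r = -4/3, s = -3/4, t = -7/4.

p = -3/2, q = 1, r = -4/3, s = -3/4, t = -7/4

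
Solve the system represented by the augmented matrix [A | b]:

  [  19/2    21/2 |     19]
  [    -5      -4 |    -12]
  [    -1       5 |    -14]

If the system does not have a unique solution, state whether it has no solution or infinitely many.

Row-reduce:
R1 ← R1 / (19/2).
R2 ← R2 + 5·R1.
R3 ← R3 + 1·R1.
R2 ← R2 / (29/19).
R1 ← R1 − 21/19·R2.
R3 ← R3 − 116/19·R2.
Row 3 reduces to 0 = -4, a contradiction. The system is inconsistent.

no solution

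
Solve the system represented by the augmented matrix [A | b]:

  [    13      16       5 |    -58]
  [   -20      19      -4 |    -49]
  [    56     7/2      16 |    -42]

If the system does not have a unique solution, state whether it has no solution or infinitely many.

no solution

Row-reduce:
R1 ← R1 / (13).
R2 ← R2 + 20·R1.
R3 ← R3 − 56·R1.
R2 ← R2 / (567/13).
R1 ← R1 − 16/13·R2.
R3 ← R3 + 1701/26·R2.
Row 3 reduces to 0 = 1/2, a contradiction. The system is inconsistent.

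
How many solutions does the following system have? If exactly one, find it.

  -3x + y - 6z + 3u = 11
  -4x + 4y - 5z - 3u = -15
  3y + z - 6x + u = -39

Row-reduce:
R1 ← R1 / (-3).
R2 ← R2 + 4·R1.
R3 ← R3 + 6·R1.
R2 ← R2 / (8/3).
R1 ← R1 + 1/3·R2.
R3 ← R3 − 1·R2.
R3 ← R3 / (95/8).
R1 ← R1 − 19/8·R3.
R2 ← R2 − 9/8·R3.
Rank is 3 with 4 unknowns, leaving u free.

infinitely many solutions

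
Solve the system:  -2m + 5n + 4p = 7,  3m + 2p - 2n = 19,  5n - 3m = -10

Row-reduce the augmented matrix:
R1 ← R1 / (-2).
R2 ← R2 − 3·R1.
R3 ← R3 + 3·R1.
R2 ← R2 / (11/2).
R1 ← R1 + 5/2·R2.
R3 ← R3 + 5/2·R2.
R3 ← R3 / (-26/11).
R1 ← R1 − 18/11·R3.
R2 ← R2 − 16/11·R3.
Reading off the reduced rows gives m = 5, n = 1, p = 3.

m = 5, n = 1, p = 3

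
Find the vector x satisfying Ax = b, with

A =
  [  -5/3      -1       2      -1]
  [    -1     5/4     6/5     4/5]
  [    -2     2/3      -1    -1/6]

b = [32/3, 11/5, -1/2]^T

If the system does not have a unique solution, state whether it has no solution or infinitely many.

infinitely many solutions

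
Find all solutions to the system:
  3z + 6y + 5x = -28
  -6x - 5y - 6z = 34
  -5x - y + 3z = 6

Row-reduce the augmented matrix:
R1 ← R1 / (5).
R2 ← R2 + 6·R1.
R3 ← R3 + 5·R1.
R2 ← R2 / (11/5).
R1 ← R1 − 6/5·R2.
R3 ← R3 − 5·R2.
R3 ← R3 / (126/11).
R1 ← R1 − 21/11·R3.
R2 ← R2 + 12/11·R3.
Reading off the reduced rows gives x = -2, y = -2, z = -2.

x = -2, y = -2, z = -2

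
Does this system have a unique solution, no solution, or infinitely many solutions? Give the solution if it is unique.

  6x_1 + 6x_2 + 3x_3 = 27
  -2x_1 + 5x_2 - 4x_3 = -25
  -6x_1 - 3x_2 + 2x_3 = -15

x_1 = 4, x_2 = -1, x_3 = 3

Row-reduce the augmented matrix:
R1 ← R1 / (6).
R2 ← R2 + 2·R1.
R3 ← R3 + 6·R1.
R2 ← R2 / (7).
R1 ← R1 − 1·R2.
R3 ← R3 − 3·R2.
R3 ← R3 / (44/7).
R1 ← R1 − 13/14·R3.
R2 ← R2 + 3/7·R3.
Reading off the reduced rows gives x_1 = 4, x_2 = -1, x_3 = 3.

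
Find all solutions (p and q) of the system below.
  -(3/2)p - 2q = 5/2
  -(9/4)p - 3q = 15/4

infinitely many solutions

Row-reduce:
R1 ← R1 / (-3/2).
R2 ← R2 + 9/4·R1.
Rank is 1 with 2 unknowns, leaving q free.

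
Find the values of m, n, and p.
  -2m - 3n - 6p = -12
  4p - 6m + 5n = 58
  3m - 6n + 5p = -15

m = -6, n = 2, p = 3

Row-reduce the augmented matrix:
R1 ← R1 / (-2).
R2 ← R2 + 6·R1.
R3 ← R3 − 3·R1.
R2 ← R2 / (14).
R1 ← R1 − 3/2·R2.
R3 ← R3 + 21/2·R2.
R3 ← R3 / (25/2).
R1 ← R1 − 9/14·R3.
R2 ← R2 − 11/7·R3.
Reading off the reduced rows gives m = -6, n = 2, p = 3.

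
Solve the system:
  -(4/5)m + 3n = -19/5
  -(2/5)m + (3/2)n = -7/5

no solution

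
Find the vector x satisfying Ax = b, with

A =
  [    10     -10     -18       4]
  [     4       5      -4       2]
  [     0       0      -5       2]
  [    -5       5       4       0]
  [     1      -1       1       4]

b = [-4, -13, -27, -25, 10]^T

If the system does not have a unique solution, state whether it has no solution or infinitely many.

Row-reduce the augmented matrix:
R1 ← R1 / (10).
R2 ← R2 − 4·R1.
R4 ← R4 + 5·R1.
R5 ← R5 − 1·R1.
R2 ← R2 / (9).
R1 ← R1 + 1·R2.
R3 ← R3 / (-5).
R1 ← R1 + 13/9·R3.
R2 ← R2 − 16/45·R3.
R4 ← R4 + 5·R3.
R5 ← R5 − 14/5·R3.
Swap R4 and R5.
R4 ← R4 / (118/25).
R1 ← R1 + 2/15·R4.
R2 ← R2 − 14/75·R4.
R3 ← R3 + 2/5·R4.
R5 reduces to 0 = 0, so the extra equation is consistent.
Reading off the reduced rows gives x_1 = 6, x_2 = -3, x_3 = 5, x_4 = -1.

x_1 = 6, x_2 = -3, x_3 = 5, x_4 = -1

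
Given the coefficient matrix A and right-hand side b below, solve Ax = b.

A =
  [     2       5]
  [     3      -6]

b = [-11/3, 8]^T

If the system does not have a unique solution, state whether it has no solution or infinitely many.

x_1 = 2/3, x_2 = -1

Row-reduce the augmented matrix:
R1 ← R1 / (2).
R2 ← R2 − 3·R1.
R2 ← R2 / (-27/2).
R1 ← R1 − 5/2·R2.
Reading off the reduced rows gives x_1 = 2/3, x_2 = -1.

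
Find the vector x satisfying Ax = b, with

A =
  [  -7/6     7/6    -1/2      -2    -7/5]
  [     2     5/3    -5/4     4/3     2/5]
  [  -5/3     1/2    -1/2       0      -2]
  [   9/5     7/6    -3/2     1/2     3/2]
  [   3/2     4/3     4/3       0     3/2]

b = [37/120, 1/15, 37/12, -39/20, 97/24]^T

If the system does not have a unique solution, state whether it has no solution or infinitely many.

x_1 = -11/4, x_2 = 3, x_3 = 2, x_4 = 2, x_5 = 1

Row-reduce the augmented matrix:
R1 ← R1 / (-7/6).
R2 ← R2 − 2·R1.
R3 ← R3 + 5/3·R1.
R4 ← R4 − 9/5·R1.
R5 ← R5 − 3/2·R1.
R2 ← R2 / (11/3).
R1 ← R1 + 1·R2.
R3 ← R3 + 7/6·R2.
R4 ← R4 − 89/30·R2.
R5 ← R5 − 17/6·R2.
R3 ← R3 / (-281/616).
R1 ← R1 + 45/308·R3.
R2 ← R2 + 177/308·R3.
R4 ← R4 + 349/616·R3.
R5 ← R5 − 4285/1848·R3.
R4 ← R4 / (-10147/2810).
R1 ← R1 − 124/281·R4.
R2 ← R2 + 936/281·R4.
R3 ← R3 + 4048/843·R4.
R5 ← R5 − 25750/2529·R4.
R5 ← R5 / (895297/304410).
R1 ← R1 − 10878/10147·R5.
R2 ← R2 + 68832/50735·R5.
R3 ← R3 + 47192/50735·R5.
R4 ← R4 + 24567/50735·R5.
Reading off the reduced rows gives x_1 = -11/4, x_2 = 3, x_3 = 2, x_4 = 2, x_5 = 1.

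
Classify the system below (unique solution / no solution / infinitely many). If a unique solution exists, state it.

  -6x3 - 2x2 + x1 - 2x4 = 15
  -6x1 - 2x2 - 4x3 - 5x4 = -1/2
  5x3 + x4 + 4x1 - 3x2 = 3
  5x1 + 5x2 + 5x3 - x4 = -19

x1 = 1, x2 = -5/2, x3 = -2, x4 = 3/2

Row-reduce the augmented matrix:
R2 ← R2 + 6·R1.
R3 ← R3 − 4·R1.
R4 ← R4 − 5·R1.
R2 ← R2 / (-14).
R1 ← R1 + 2·R2.
R3 ← R3 − 5·R2.
R4 ← R4 − 15·R2.
R3 ← R3 / (103/7).
R1 ← R1 + 2/7·R3.
R2 ← R2 − 20/7·R3.
R4 ← R4 + 55/7·R3.
R4 ← R4 / (-788/103).
R1 ← R1 − 50/103·R4.
R2 ← R2 − 133/206·R4.
R3 ← R3 − 41/206·R4.
Reading off the reduced rows gives x1 = 1, x2 = -5/2, x3 = -2, x4 = 3/2.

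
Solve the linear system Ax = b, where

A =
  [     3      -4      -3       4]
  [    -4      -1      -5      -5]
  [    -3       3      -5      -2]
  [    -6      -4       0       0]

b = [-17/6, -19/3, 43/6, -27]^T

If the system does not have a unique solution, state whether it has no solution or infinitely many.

Row-reduce the augmented matrix:
R1 ← R1 / (3).
R2 ← R2 + 4·R1.
R3 ← R3 + 3·R1.
R4 ← R4 + 6·R1.
R2 ← R2 / (-19/3).
R1 ← R1 + 4/3·R2.
R3 ← R3 + 1·R2.
R4 ← R4 + 12·R2.
R3 ← R3 / (-125/19).
R1 ← R1 − 17/19·R3.
R2 ← R2 − 27/19·R3.
R4 ← R4 − 210/19·R3.
R4 ← R4 / (266/25).
R1 ← R1 − 191/125·R4.
R2 ← R2 − 46/125·R4.
R3 ← R3 + 37/125·R4.
Reading off the reduced rows gives x_1 = 5/2, x_2 = 3, x_3 = -1, x_4 = -1/3.

x_1 = 5/2, x_2 = 3, x_3 = -1, x_4 = -1/3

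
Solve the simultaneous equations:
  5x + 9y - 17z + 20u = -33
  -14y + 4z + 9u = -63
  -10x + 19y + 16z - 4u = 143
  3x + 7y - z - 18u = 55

x = 2, y = 5, z = 4, u = -1

Row-reduce the augmented matrix:
R1 ← R1 / (5).
R3 ← R3 + 10·R1.
R4 ← R4 − 3·R1.
R2 ← R2 / (-14).
R1 ← R1 − 9/5·R2.
R3 ← R3 − 37·R2.
R4 ← R4 − 8/5·R2.
R3 ← R3 / (-52/7).
R1 ← R1 + 101/35·R3.
R2 ← R2 + 2/7·R3.
R4 ← R4 − 338/35·R3.
R4 ← R4 / (195/4).
R1 ← R1 + 1879/104·R4.
R2 ← R2 + 153/52·R4.
R3 ← R3 + 837/104·R4.
Reading off the reduced rows gives x = 2, y = 5, z = 4, u = -1.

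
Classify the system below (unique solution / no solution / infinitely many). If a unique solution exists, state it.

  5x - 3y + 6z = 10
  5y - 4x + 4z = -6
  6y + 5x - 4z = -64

x = -4, y = -6, z = 2

Row-reduce the augmented matrix:
R1 ← R1 / (5).
R2 ← R2 + 4·R1.
R3 ← R3 − 5·R1.
R2 ← R2 / (13/5).
R1 ← R1 + 3/5·R2.
R3 ← R3 − 9·R2.
R3 ← R3 / (-526/13).
R1 ← R1 − 42/13·R3.
R2 ← R2 − 44/13·R3.
Reading off the reduced rows gives x = -4, y = -6, z = 2.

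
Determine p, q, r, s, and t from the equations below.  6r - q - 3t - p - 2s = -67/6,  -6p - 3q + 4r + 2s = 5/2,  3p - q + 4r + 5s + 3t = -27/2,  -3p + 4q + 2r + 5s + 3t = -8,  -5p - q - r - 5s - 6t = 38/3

p = -4/3, q = -3/2, r = -5/2, s = 0, t = -1/3

Row-reduce the augmented matrix:
R1 ← R1 / (-1).
R2 ← R2 + 6·R1.
R3 ← R3 − 3·R1.
R4 ← R4 + 3·R1.
R5 ← R5 + 5·R1.
R2 ← R2 / (3).
R1 ← R1 − 1·R2.
R3 ← R3 + 4·R2.
R4 ← R4 − 7·R2.
R5 ← R5 − 4·R2.
R3 ← R3 / (-62/3).
R1 ← R1 − 14/3·R3.
R2 ← R2 + 32/3·R3.
R4 ← R4 − 176/3·R3.
R5 ← R5 − 35/3·R3.
R4 ← R4 / (883/31).
R1 ← R1 − 41/31·R4.
R2 ← R2 + 138/31·R4.
R3 ← R3 + 53/62·R4.
R5 ← R5 + 229/62·R4.
R5 ← R5 / (-1857/883).
R1 ← R1 − 75/883·R5.
R2 ← R2 − 6/883·R5.
R3 ← R3 + 210/883·R5.
R4 ← R4 − 654/883·R5.
Reading off the reduced rows gives p = -4/3, q = -3/2, r = -5/2, s = 0, t = -1/3.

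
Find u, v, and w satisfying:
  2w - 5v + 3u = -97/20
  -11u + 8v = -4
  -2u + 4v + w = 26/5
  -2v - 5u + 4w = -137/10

u = 2, v = 9/4, w = 1/5

Row-reduce the augmented matrix:
R1 ← R1 / (3).
R2 ← R2 + 11·R1.
R3 ← R3 + 2·R1.
R4 ← R4 + 5·R1.
R2 ← R2 / (-31/3).
R1 ← R1 + 5/3·R2.
R3 ← R3 − 2/3·R2.
R4 ← R4 + 31/3·R2.
R3 ← R3 / (87/31).
R1 ← R1 + 16/31·R3.
R2 ← R2 + 22/31·R3.
R4 reduces to 0 = 0, so the extra equation is consistent.
Reading off the reduced rows gives u = 2, v = 9/4, w = 1/5.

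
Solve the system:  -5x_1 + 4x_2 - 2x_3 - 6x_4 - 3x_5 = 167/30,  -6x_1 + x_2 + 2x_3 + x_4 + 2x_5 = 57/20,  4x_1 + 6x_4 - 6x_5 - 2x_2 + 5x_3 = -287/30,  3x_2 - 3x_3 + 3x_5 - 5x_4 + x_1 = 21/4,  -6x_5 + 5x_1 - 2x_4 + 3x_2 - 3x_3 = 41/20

Row-reduce the augmented matrix:
R1 ← R1 / (-5).
R2 ← R2 + 6·R1.
R3 ← R3 − 4·R1.
R4 ← R4 − 1·R1.
R5 ← R5 − 5·R1.
R2 ← R2 / (-19/5).
R1 ← R1 + 4/5·R2.
R3 ← R3 − 6/5·R2.
R4 ← R4 − 19/5·R2.
R5 ← R5 − 7·R2.
R3 ← R3 / (91/19).
R1 ← R1 + 10/19·R3.
R2 ← R2 + 22/19·R3.
R4 ← R4 − 1·R3.
R5 ← R5 − 59/19·R3.
R4 ← R4 / (110/91).
R1 ← R1 + 10/91·R4.
R2 ← R2 + 113/91·R4.
R3 ← R3 − 72/91·R4.
R5 ← R5 − 423/91·R4.
R5 ← R5 / (-1676/55).
R1 ← R1 + 5/11·R5.
R2 ← R2 − 361/55·R5.
R3 ← R3 + 414/55·R5.
R4 ← R4 − 427/55·R5.
Reading off the reduced rows gives x_1 = -1/2, x_2 = 5/4, x_3 = -4/3, x_4 = 3/5, x_5 = 1/3.

x_1 = -1/2, x_2 = 5/4, x_3 = -4/3, x_4 = 3/5, x_5 = 1/3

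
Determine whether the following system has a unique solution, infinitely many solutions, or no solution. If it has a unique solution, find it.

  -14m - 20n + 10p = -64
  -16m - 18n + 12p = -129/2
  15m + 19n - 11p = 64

no solution

Row-reduce:
R1 ← R1 / (-14).
R2 ← R2 + 16·R1.
R3 ← R3 − 15·R1.
R2 ← R2 / (34/7).
R1 ← R1 − 10/7·R2.
R3 ← R3 + 17/7·R2.
Row 3 reduces to 0 = -1/4, a contradiction. The system is inconsistent.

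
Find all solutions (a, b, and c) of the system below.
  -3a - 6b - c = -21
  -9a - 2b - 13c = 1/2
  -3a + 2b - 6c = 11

no solution

Row-reduce:
R1 ← R1 / (-3).
R2 ← R2 + 9·R1.
R3 ← R3 + 3·R1.
R2 ← R2 / (16).
R1 ← R1 − 2·R2.
R3 ← R3 − 8·R2.
Row 3 reduces to 0 = 1/4, a contradiction. The system is inconsistent.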